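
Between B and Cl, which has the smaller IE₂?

Consider each +1 ion: B⁺ still has 2 valence electrons; Cl⁺ still has 6 valence electrons.
All are still removing valence electrons, so compare the +1 ions as you would atoms: IE_2 generally rises across a period (higher Z_eff) and falls down a group (larger shell), subject to the usual subshell exceptions.
Valence configurations: B⁺ [He]2s², Cl⁺ [Ne]3s²3p⁴.
The numbers (kJ/mol): B 2427, Cl 2298.
Overall IE_2 order: Cl < B.

Cl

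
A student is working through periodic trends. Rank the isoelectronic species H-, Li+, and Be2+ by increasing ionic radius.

Be2+ < Li+ < H-

All of these have 2 electrons, so size is governed by nuclear charge alone: the more protons, the stronger the pull on the same electron cloud, and the smaller the ion.
Nuclear charges: Be2+ (Z=4), Li+ (Z=3), H- (Z=1).
Smallest to largest: Be2+ < Li+ < H-.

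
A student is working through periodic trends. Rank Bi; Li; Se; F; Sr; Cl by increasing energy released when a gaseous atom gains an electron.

Li is in period 2, group 1; F is in period 2, group 17; Cl is in period 3, group 17; Se is in period 4, group 16; Sr is in period 5, group 2; Bi is in period 6, group 15.
Adding an electron releases more energy for atoms nearer the top right (short of the noble gases).
These span different periods and groups, so the two trends combine.
Li > Sr: period and group pull opposite ways; the down-group shift dominates (60 vs 5 kJ/mol).
Bi > Li: the two effects oppose for this pair; the across-period effect wins (91 vs 60 kJ/mol).
Se > Bi: both effects reinforce here, so Se is clearly the higher of the two.
F > Se: relative to Se, both the across-period and down-group shifts push F's electron affinity up.
Cl > F: this pair runs against the simple trend — see the exception note.
Note the exception: Cl has a higher electron affinity than F, contrary to the simple trend — F's small 2p subshell makes the incoming electron feel strong e⁻–e⁻ repulsion, so Cl actually releases more energy on gaining an electron.
Tabulated electron affinity (kJ/mol): Li 60, F 328, Cl 349, Se 195, Sr 5, Bi 91.
So from lowest to highest: Sr < Li < Bi < Se < F < Cl.

Sr < Li < Bi < Se < F < Cl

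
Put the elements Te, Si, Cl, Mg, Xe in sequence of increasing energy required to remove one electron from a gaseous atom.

Mg < Si < Te < Xe < Cl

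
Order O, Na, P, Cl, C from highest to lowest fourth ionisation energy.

Na > O > C > Cl > P

Consider each +3 ion: O³⁺ still has 3 valence electrons; Na³⁺ is already 2 electrons into the core; P³⁺ still has 2 valence electrons; Cl³⁺ still has 4 valence electrons; C³⁺ still has 1 valence electron.
Core electrons are held far more tightly than valence electrons, so Na tops the IE_4 order.
Valence configurations: O³⁺ [He]2s²2p¹, P³⁺ [Ne]3s², Cl³⁺ [Ne]3s²3p², C³⁺ [He]2s¹.
Tabulated IE_4 (kJ/mol): O 7469, Na 9543, P 4964, Cl 5159, C 6223.
Hence IE_4: P < Cl < C < O < Na.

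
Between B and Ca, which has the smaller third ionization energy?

IE_3 is the cost of taking one more electron from the +2 cation: B²⁺ still has 1 valence electron; Ca²⁺ is the bare [Ar] core.
Core electrons are held far more tightly than valence electrons, so Ca tops the IE_3 order.
Approximate IE_3 values (kJ/mol): B 3660, Ca 4912.
Putting it together, IE_3: B < Ca.

B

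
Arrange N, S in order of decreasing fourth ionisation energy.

The fourth ionization energy removes an electron from the +3 ion. For each element: N³⁺ still has 2 valence electrons; S³⁺ still has 3 valence electrons.
All are still removing valence electrons, so compare the +3 ions as you would atoms: IE_4 generally rises across a period (higher Z_eff) and falls down a group (larger shell), subject to the usual subshell exceptions.
Valence configurations: N³⁺ [He]2s², S³⁺ [Ne]3s²3p¹.
The numbers (kJ/mol): N 7475, S 4556.
Putting it together, IE_4: S < N.

N > S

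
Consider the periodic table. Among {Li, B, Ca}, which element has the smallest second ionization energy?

Ca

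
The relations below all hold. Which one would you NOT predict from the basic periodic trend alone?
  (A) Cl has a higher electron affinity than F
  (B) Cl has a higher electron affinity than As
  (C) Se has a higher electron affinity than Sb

(A)

The general trend: electron affinity increases across a period and decreases down a group.
(A) Cl (period 3, group 17) vs F (period 2, group 17): the stated order contradicts the simple trend.
(B) Cl (period 3, group 17) vs As (period 4, group 15): the stated order agrees with the simple trend.
(C) Se (period 4, group 16) vs Sb (period 5, group 15): the stated order agrees with the simple trend.
The exception is (A): F's small 2p subshell makes the incoming electron feel strong e⁻–e⁻ repulsion, so Cl actually releases more energy on gaining an electron.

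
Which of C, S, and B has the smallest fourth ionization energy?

S

The fourth ionization energy removes an electron from the +3 ion. For each element: C³⁺ still has 1 valence electron; S³⁺ still has 3 valence electrons; B³⁺ is the bare [He] core.
Pulling an electron out of a noble-gas core costs far more than removing a remaining valence electron, so B sits at the high end of IE_4.
Valence configurations: C³⁺ [He]2s¹, S³⁺ [Ne]3s²3p¹.
The numbers (kJ/mol): C 6223, S 4556, B 25026.
Overall IE_4 order: S < C < B.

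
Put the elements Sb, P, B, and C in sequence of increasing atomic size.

B is in period 2, group 13; C is in period 2, group 14; P is in period 3, group 15; Sb is in period 5, group 15.
Across a period the added protons contract the valence shell; down a group each new principal shell makes the atom larger.
Neither a single period nor a single group — weigh both effects.
B > C: both are in period 2; the period trend gives B the larger value.
P > B: period and group pull opposite ways; the down-group shift dominates (111 vs 85 pm).
Sb > P: Sb sits below P in group 15, so the down-group effect alone puts Sb larger.
Tabulated atomic radius (pm): B 85, C 75, P 111, Sb 140.
So from smallest to largest: C < B < P < Sb.

C < B < P < Sb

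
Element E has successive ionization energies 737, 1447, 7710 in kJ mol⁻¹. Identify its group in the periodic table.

Group 2

Look for the largest jump between consecutive ionization energies: IE3/IE2 ≈ 5.3, far larger than any earlier ratio.
That jump marks the point where a core electron is being removed. So the atom has 2 valence electrons.
A main-group element with 2 valence electrons is in group 2.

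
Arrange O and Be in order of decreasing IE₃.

After 2 electrons have been removed, what remains? O²⁺ still has 4 valence electrons; Be²⁺ is the bare [He] core.
Core electrons are held far more tightly than valence electrons, so Be tops the IE_3 order.
Tabulated IE_3 (kJ/mol): O 5300, Be 14849.
Putting it together, IE_3: O < Be.

Be, O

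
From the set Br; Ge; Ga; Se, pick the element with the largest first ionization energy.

IE₁ increases left→right with effective nuclear charge and decreases top→bottom as the valence shell moves farther out.
All lie in period 4, so first ionization energy increases left to right.
The largest first ionization energy among these belongs to Br.

Br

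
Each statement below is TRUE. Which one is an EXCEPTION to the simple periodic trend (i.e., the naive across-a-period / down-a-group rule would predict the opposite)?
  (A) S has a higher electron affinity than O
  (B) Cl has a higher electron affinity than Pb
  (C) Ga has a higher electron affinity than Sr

(A)

The general trend: electron affinity increases across a period and decreases down a group.
(A) S (period 3, group 16) vs O (period 2, group 16): the stated order contradicts the simple trend.
(B) Cl (period 3, group 17) vs Pb (period 6, group 14): the stated order agrees with the simple trend.
(C) Ga (period 4, group 13) vs Sr (period 5, group 2): the stated order agrees with the simple trend.
The exception is (A): the compact 2p subshell of O repels the added electron more than S's larger 3p does.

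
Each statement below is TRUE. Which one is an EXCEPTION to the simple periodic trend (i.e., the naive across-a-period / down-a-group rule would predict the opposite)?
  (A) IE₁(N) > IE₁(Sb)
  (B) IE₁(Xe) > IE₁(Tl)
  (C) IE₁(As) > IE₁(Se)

The general trend: first ionization energy increases across a period and decreases down a group.
(A) N (period 2, group 15) vs Sb (period 5, group 15): the stated order agrees with the simple trend.
(B) Xe (period 5, group 18) vs Tl (period 6, group 13): the stated order agrees with the simple trend.
(C) As (period 4, group 15) vs Se (period 4, group 16): the stated order contradicts the simple trend.
The exception is (C): Se (4p⁴) ionizes more easily than half-filled As (4p³).

(C)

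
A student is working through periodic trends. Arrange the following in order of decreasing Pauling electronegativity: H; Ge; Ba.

Electronegativity increases across a period and decreases down a group, tracking effective nuclear charge and atomic size.
Here both period and group differ, so the two effects have to be weighed against each other.
Ge > Ba: relative to Ba, both the across-period and down-group shifts push Ge's electronegativity up.
H > Ge: the two effects oppose for this pair; the down-group effect wins (2.20 vs 2.01).
Approximate values (Pauling): H 2.20, Ge 2.01, Ba 0.89.
So from highest to lowest: H > Ge > Ba.

H, Ge, Ba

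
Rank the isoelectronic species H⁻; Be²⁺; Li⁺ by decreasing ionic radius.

All of these have 2 electrons, so size is governed by nuclear charge alone: the more protons, the stronger the pull on the same electron cloud, and the smaller the ion.
Nuclear charges: Be²⁺ (Z=4), Li⁺ (Z=3), H⁻ (Z=1).
Largest to smallest: H⁻ > Li⁺ > Be²⁺.

H⁻, Li⁺, Be²⁺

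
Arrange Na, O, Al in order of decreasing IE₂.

Na > O > Al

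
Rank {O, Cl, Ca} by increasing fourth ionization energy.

Cl, Ca, O

The fourth ionization energy removes an electron from the +3 ion. For each element: O³⁺ still has 3 valence electrons; Cl³⁺ still has 4 valence electrons; Ca³⁺ is already 1 electron into the core.
Usually core removal costs more than valence removal, but here the competition is close: a tightly held n=2 valence electron can cost more to remove than an n=3 core electron, so the actual values have to decide it.
Valence configurations: O³⁺ [He]2s²2p¹, Cl³⁺ [Ne]3s²3p².
The numbers (kJ/mol): O 7469, Cl 5159, Ca 6491.
Hence IE_4: Cl < Ca < O.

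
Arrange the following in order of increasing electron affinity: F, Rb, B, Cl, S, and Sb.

Atoms with high Z_eff and room in the valence shell (especially the halogens) have the most exothermic electron affinities.
Here both period and group differ, so the two effects have to be weighed against each other.
Rb > B: this pair runs against the simple trend — see the exception note.
Sb > Rb: both are in period 5; the period trend gives Sb the larger value.
S > Sb: relative to Sb, both the across-period and down-group shifts push S's electron affinity up.
F > S: relative to S, both the across-period and down-group shifts push F's electron affinity up.
Cl > F: this pair runs against the simple trend — see the exception note.
Note the exception: Rb has a higher electron affinity than B, contrary to the simple trend — B's ns²np¹ configuration gives only a small electron affinity — the sparsely filled np subshell binds an added electron weakly.
Note the exception: Cl has a higher electron affinity than F, contrary to the simple trend — F's small 2p subshell makes the incoming electron feel strong e⁻–e⁻ repulsion, so Cl actually releases more energy on gaining an electron.
Tabulated electron affinity (kJ/mol): B 27, F 328, S 200, Cl 349, Rb 47, Sb 103.
So from lowest to highest: B < Rb < Sb < S < F < Cl.

B < Rb < Sb < S < F < Cl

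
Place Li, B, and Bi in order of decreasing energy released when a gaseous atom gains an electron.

Bi, Li, B

Adding an electron releases more energy for atoms nearer the top right (short of the noble gases).
These span different periods and groups, so the two trends combine.
Li > B: this pair runs against the simple trend — see the exception note.
Bi > Li: period and group pull opposite ways; the across-period shift dominates (91 vs 60 kJ/mol).
Note the exception: Li has a higher electron affinity than B, contrary to the simple trend — B's ns²np¹ configuration gives only a small electron affinity — the sparsely filled np subshell binds an added electron weakly.
Tabulated electron affinity (kJ/mol): Li 60, B 27, Bi 91.
So from highest to lowest: Bi > Li > B.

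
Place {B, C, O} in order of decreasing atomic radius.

B > C > O

Across a period the added protons contract the valence shell; down a group each new principal shell makes the atom larger.
All lie in period 2, so atomic radius increases right to left.
So from largest to smallest: B > C > O.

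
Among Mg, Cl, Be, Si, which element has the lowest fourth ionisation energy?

Si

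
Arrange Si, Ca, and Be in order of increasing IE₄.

Si < Ca < Be

The fourth ionization energy removes an electron from the +3 ion. For each element: Si³⁺ still has 1 valence electron; Ca³⁺ is already 1 electron into the core; Be³⁺ is already 1 electron into the core.
Core electrons are held far more tightly than valence electrons, so Ca and Be top the IE_4 order.
Approximate IE_4 values (kJ/mol): Si 4356, Ca 6491, Be 21007.
So the fourth ionization energies run Si < Ca < Be.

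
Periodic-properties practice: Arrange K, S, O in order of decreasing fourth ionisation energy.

O > K > S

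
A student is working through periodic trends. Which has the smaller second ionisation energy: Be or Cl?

Be

The second ionization energy removes an electron from the +1 ion. For each element: Be⁺ still has 1 valence electron; Cl⁺ still has 6 valence electrons.
All are still removing valence electrons, so compare the +1 ions as you would atoms: IE_2 generally rises across a period (higher Z_eff) and falls down a group (larger shell), subject to the usual subshell exceptions.
Valence configurations: Be⁺ [He]2s¹, Cl⁺ [Ne]3s²3p⁴.
Approximate IE_2 values (kJ/mol): Be 1757, Cl 2298.
Hence IE_2: Be < Cl.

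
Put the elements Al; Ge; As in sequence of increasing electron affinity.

Al < As < Ge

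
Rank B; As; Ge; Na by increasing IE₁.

Na, Ge, B, As

B is in period 2, group 13; Na is in period 3, group 1; Ge is in period 4, group 14; As is in period 4, group 15.
Across a period the outer electron is held more tightly (higher IE₁); down a group it sits in a higher shell, more shielded, and comes off more easily.
Here both period and group differ, so the two effects have to be weighed against each other.
Ge > Na: period and group pull opposite ways; the across-period shift dominates (762 vs 496 kJ/mol).
B > Ge: the two effects oppose for this pair; the down-group effect wins (801 vs 762 kJ/mol).
As > B: period and group pull opposite ways; the across-period shift dominates (947 vs 801 kJ/mol).
Approximate values (kJ/mol): B 801, Na 496, Ge 762, As 947.
So from lowest to highest: Na < Ge < B < As.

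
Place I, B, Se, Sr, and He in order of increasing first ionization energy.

He is in period 1, group 18; B is in period 2, group 13; Se is in period 4, group 16; Sr is in period 5, group 2; I is in period 5, group 17.
IE₁ increases left→right with effective nuclear charge and decreases top→bottom as the valence shell moves farther out.
These span different periods and groups, so the two trends combine.
B > Sr: both effects reinforce here, so B is clearly the higher of the two.
Se > B: period and group pull opposite ways; the across-period shift dominates (941 vs 801 kJ/mol).
I > Se: the two effects oppose for this pair; the across-period effect wins (1008 vs 941 kJ/mol).
He > I: relative to I, both the across-period and down-group shifts push He's first ionization energy up.
For reference (kJ/mol): He 2372, B 801, Se 941, Sr 550, I 1008.
So from lowest to highest: Sr < B < Se < I < He.

Sr, B, Se, I, He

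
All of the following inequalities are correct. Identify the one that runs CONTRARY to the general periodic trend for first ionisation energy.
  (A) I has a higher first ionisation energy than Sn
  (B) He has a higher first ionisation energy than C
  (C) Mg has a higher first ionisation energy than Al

(C)

The general trend: first ionisation energy increases across a period and decreases down a group.
(A) I (period 5, group 17) vs Sn (period 5, group 14): the stated order agrees with the simple trend.
(B) He (period 1, group 18) vs C (period 2, group 14): the stated order agrees with the simple trend.
(C) Mg (period 3, group 2) vs Al (period 3, group 13): the stated order contradicts the simple trend.
The exception is (C): Al's single 3p electron is easier to remove than one from Mg's filled 3s².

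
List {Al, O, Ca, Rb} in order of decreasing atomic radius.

Moving right in a period, electrons are added to the same shell under a stronger nuclear pull, so atoms get smaller; moving down, a new shell is opened and atoms get larger.
Neither a single period nor a single group — weigh both effects.
Al > O: relative to O, both the across-period and down-group shifts push Al's atomic radius up.
Ca > Al: both effects reinforce here, so Ca is clearly the larger of the two.
Rb > Ca: relative to Ca, both the across-period and down-group shifts push Rb's atomic radius up.
Approximate values (pm): O 63, Al 126, Ca 171, Rb 210.
So from largest to smallest: Rb > Ca > Al > O.

Rb, Ca, Al, O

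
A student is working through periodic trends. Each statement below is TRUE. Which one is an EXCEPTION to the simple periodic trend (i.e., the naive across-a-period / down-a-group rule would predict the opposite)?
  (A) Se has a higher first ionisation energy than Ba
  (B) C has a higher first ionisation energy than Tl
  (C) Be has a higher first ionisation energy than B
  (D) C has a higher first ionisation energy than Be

The general trend: first ionisation energy increases across a period and decreases down a group.
(A) Se (period 4, group 16) vs Ba (period 6, group 2): the stated order agrees with the simple trend.
(B) C (period 2, group 14) vs Tl (period 6, group 13): the stated order agrees with the simple trend.
(C) Be (period 2, group 2) vs B (period 2, group 13): the stated order contradicts the simple trend.
(D) C (period 2, group 14) vs Be (period 2, group 2): the stated order agrees with the simple trend.
The exception is (C): removing B's lone 2p electron is easier than breaking Be's filled 2s².

(C)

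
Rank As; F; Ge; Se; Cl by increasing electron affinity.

As, Ge, Se, F, Cl

F is in period 2, group 17; Cl is in period 3, group 17; Ge is in period 4, group 14; As is in period 4, group 15; Se is in period 4, group 16.
EA tends to increase across a period and decrease down a group, though the pattern is less regular than for IE or radius.
Neither a single period nor a single group — weigh both effects.
Ge > As: this pair runs against the simple trend — see the exception note.
Se > Ge: both are in period 4; the period trend gives Se the larger value.
F > Se: relative to Se, both the across-period and down-group shifts push F's electron affinity up.
Cl > F: this pair runs against the simple trend — see the exception note.
Note the exception: Ge has a higher electron affinity than As, contrary to the simple trend — adding an electron to As's half-filled 4p³ is unfavourable, so Ge (4p²) has the more exothermic EA.
Note the exception: Cl has a higher electron affinity than F, contrary to the simple trend — F's small 2p subshell makes the incoming electron feel strong e⁻–e⁻ repulsion, so Cl actually releases more energy on gaining an electron.
Approximate values (kJ/mol): F 328, Cl 349, Ge 119, As 78, Se 195.
So from lowest to highest: As < Ge < Se < F < Cl.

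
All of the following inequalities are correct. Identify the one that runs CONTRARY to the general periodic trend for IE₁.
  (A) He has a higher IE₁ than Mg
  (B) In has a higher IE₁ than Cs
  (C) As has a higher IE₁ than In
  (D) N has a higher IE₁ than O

(D)

The general trend: IE₁ increases across a period and decreases down a group.
(A) He (period 1, group 18) vs Mg (period 3, group 2): the stated order agrees with the simple trend.
(B) In (period 5, group 13) vs Cs (period 6, group 1): the stated order agrees with the simple trend.
(C) As (period 4, group 15) vs In (period 5, group 13): the stated order agrees with the simple trend.
(D) N (period 2, group 15) vs O (period 2, group 16): the stated order contradicts the simple trend.
The exception is (D): pairing an electron in O's 2p⁴ costs repulsion energy, so O ionizes more easily than half-filled N (2p³).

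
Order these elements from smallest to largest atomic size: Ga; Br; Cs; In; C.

C is in period 2, group 14; Ga is in period 4, group 13; Br is in period 4, group 17; In is in period 5, group 13; Cs is in period 6, group 1.
Radius decreases left→right (rising Z_eff, same n) and increases top→bottom (higher n).
These span different periods and groups, so the two trends combine.
Br > C: period and group pull opposite ways; the down-group shift dominates (114 vs 75 pm).
Ga > Br: both are in period 4; the period trend gives Ga the larger value.
In > Ga: In sits below Ga in group 13, so the down-group effect alone puts In larger.
Cs > In: both effects reinforce here, so Cs is clearly the larger of the two.
Approximate values (pm): C 75, Ga 124, Br 114, In 142, Cs 232.
So from smallest to largest: C < Br < Ga < In < Cs.

C, Br, Ga, In, Cs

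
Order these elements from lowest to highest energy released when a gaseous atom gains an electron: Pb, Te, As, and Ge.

Ge is in period 4, group 14; As is in period 4, group 15; Te is in period 5, group 16; Pb is in period 6, group 14.
Electron affinity generally becomes more exothermic across a period toward the halogens and less exothermic down a group.
Here both period and group differ, so the two effects have to be weighed against each other.
As > Pb: both effects reinforce here, so As is clearly the higher of the two.
Ge > As: this pair runs against the simple trend — see the exception note.
Te > Ge: the two effects oppose for this pair; the across-period effect wins (190 vs 119 kJ/mol).
Note the exception: Ge has a higher electron affinity than As, contrary to the simple trend — adding an electron to As's half-filled 4p³ is unfavourable, so Ge (4p²) has the more exothermic EA.
For reference (kJ/mol): Ge 119, As 78, Te 190, Pb 35.
So from lowest to highest: Pb < As < Ge < Te.

Pb < As < Ge < Te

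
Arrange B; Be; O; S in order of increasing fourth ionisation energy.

S < O < Be < B

IE_4 is the cost of taking one more electron from the +3 cation: B³⁺ is the bare [He] core; Be³⁺ is already 1 electron into the core; O³⁺ still has 3 valence electrons; S³⁺ still has 3 valence electrons.
Pulling an electron out of a noble-gas core costs far more than removing a remaining valence electron, so Be and B sit at the high end of IE_4.
Valence configurations: O³⁺ [He]2s²2p¹, S³⁺ [Ne]3s²3p¹.
The numbers (kJ/mol): B 25026, Be 21007, O 7469, S 4556.
Putting it together, IE_4: S < O < Be < B.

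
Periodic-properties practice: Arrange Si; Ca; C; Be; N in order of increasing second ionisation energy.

Ca < Si < Be < C < N

Consider each +1 ion: Si⁺ still has 3 valence electrons; Ca⁺ still has 1 valence electron; C⁺ still has 3 valence electrons; Be⁺ still has 1 valence electron; N⁺ still has 4 valence electrons.
All are still removing valence electrons, so compare the +1 ions as you would atoms: IE_2 generally rises across a period (higher Z_eff) and falls down a group (larger shell), subject to the usual subshell exceptions.
Valence configurations: Si⁺ [Ne]3s²3p¹, Ca⁺ [Ar]4s¹, C⁺ [He]2s²2p¹, Be⁺ [He]2s¹, N⁺ [He]2s²2p².
The numbers (kJ/mol): Si 1577, Ca 1145, C 2353, Be 1757, N 2856.
So the second ionization energies run Ca < Si < Be < C < N.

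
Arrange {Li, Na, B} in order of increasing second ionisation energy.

B < Na < Li

After 1 electron has been removed, what remains? Li⁺ is the bare [He] core; Na⁺ is the bare [Ne] core; B⁺ still has 2 valence electrons.
Pulling an electron out of a noble-gas core costs far more than removing a remaining valence electron, so Na and Li sit at the high end of IE_2.
Tabulated IE_2 (kJ/mol): Li 7298, Na 4562, B 2427.
Hence IE_2: B < Na < Li.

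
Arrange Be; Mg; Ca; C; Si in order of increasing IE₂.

Ca < Mg < Si < Be < C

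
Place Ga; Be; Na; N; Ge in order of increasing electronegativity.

Na < Be < Ga < Ge < N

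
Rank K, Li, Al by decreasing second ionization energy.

Consider each +1 ion: K⁺ is the bare [Ar] core; Li⁺ is the bare [He] core; Al⁺ still has 2 valence electrons.
Breaking into a closed-shell core is much more expensive than removing a leftover valence electron — K and Li have the largest IE_2 here.
Tabulated IE_2 (kJ/mol): K 3052, Li 7298, Al 1817.
So the second ionization energies run Al < K < Li.

Li > K > Al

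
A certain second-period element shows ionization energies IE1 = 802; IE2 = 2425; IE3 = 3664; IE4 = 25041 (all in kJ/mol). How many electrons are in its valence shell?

Look for the largest jump between consecutive ionization energies: IE4/IE3 ≈ 6.8, far larger than any earlier ratio.
That jump marks the point where a core electron is being removed. So the atom has 3 valence electrons.

3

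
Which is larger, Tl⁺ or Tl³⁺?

Both ions have Z = 81 protons, but Tl³⁺ has lost more electrons, so its remaining electrons feel a larger effective nuclear charge per electron and are pulled in more tightly.
Higher positive charge → smaller ion, so Tl⁺ > Tl³⁺.

Tl⁺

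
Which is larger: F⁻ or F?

F⁻

Forming F⁻ adds 1 electron to F. More electron–electron repulsion in the same shell, with unchanged nuclear charge, lets the cloud expand.
An anion is larger than its parent atom: F⁻ > F.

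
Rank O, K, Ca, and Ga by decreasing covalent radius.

K > Ca > Ga > O

O is in period 2, group 16; K is in period 4, group 1; Ca is in period 4, group 2; Ga is in period 4, group 13.
Atomic radius shrinks across a period as nuclear charge pulls the same shell inward, and grows down a group as new shells are added.
Here both period and group differ, so the two effects have to be weighed against each other.
Ga > O: both effects reinforce here, so Ga is clearly the larger of the two.
Ca > Ga: Ca lies to the left of Ga in period 4, so the across-period effect alone puts Ca larger.
K > Ca: both are in period 4; the period trend gives K the larger value.
Approximate values (pm): O 63, K 196, Ca 171, Ga 124.
So from largest to smallest: K > Ca > Ga > O.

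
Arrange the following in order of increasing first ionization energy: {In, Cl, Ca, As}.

In, Ca, As, Cl

Cl is in period 3, group 17; Ca is in period 4, group 2; As is in period 4, group 15; In is in period 5, group 13.
Removing the outermost electron gets harder across a period and easier down a group.
These span different periods and groups, so the two trends combine.
Ca > In: the two effects oppose for this pair; the down-group effect wins (590 vs 558 kJ/mol).
As > Ca: As lies to the right of Ca in period 4, so the across-period effect alone puts As higher.
Cl > As: relative to As, both the across-period and down-group shifts push Cl's first ionization energy up.
For reference (kJ/mol): Cl 1251, Ca 590, As 947, In 558.
So from lowest to highest: In < Ca < As < Cl.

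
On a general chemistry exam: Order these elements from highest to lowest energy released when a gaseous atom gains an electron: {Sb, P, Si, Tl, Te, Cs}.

Te > Si > Sb > P > Cs > Tl

Si is in period 3, group 14; P is in period 3, group 15; Sb is in period 5, group 15; Te is in period 5, group 16; Cs is in period 6, group 1; Tl is in period 6, group 13.
Adding an electron releases more energy for atoms nearer the top right (short of the noble gases).
Neither a single period nor a single group — weigh both effects.
Cs > Tl: this pair runs against the simple trend — see the exception note.
P > Cs: relative to Cs, both the across-period and down-group shifts push P's electron affinity up.
Sb > P: this pair runs against the simple trend — see the exception note.
Si > Sb: the two effects oppose for this pair; the down-group effect wins (134 vs 103 kJ/mol).
Te > Si: period and group pull opposite ways; the across-period shift dominates (190 vs 134 kJ/mol).
Note the exception: Cs has a higher electron affinity than Tl, contrary to the simple trend — Tl's ns²np¹ configuration gives only a small electron affinity — the sparsely filled np subshell binds an added electron weakly.
Note the exception: Sb has a higher electron affinity than P, contrary to the simple trend — both are half-filled np³, but the pairing/repulsion penalty for the added electron shrinks as the p orbitals become larger and more diffuse down the group, and for Sb that outweighs the weaker nuclear attraction.
Note the exception: Si has a higher electron affinity than P, contrary to the simple trend — adding an electron to P's half-filled 3p³ is unfavourable, so Si (3p²) has the more exothermic EA.
For reference (kJ/mol): Si 134, P 72, Sb 103, Te 190, Cs 46, Tl 19.
So from highest to lowest: Te > Si > Sb > P > Cs > Tl.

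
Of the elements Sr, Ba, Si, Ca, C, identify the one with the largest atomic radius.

Ba

C is in period 2, group 14; Si is in period 3, group 14; Ca is in period 4, group 2; Sr is in period 5, group 2; Ba is in period 6, group 2.
Across a period the added protons contract the valence shell; down a group each new principal shell makes the atom larger.
Here both period and group differ, so the two effects have to be weighed against each other.
Si > C: Si sits below C in group 14, so the down-group effect alone puts Si larger.
Ca > Si: both effects reinforce here, so Ca is clearly the larger of the two.
Sr > Ca: they share group 2; the group trend gives Sr the larger value.
Ba > Sr: Ba sits below Sr in group 2, so the down-group effect alone puts Ba larger.
Approximate values (pm): C 75, Si 116, Ca 171, Sr 185, Ba 196.
The largest atomic radius among these belongs to Ba.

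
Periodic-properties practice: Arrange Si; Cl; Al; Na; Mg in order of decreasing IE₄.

Al, Mg, Na, Cl, Si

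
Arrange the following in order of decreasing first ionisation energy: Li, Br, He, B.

Across a period the outer electron is held more tightly (higher IE₁); down a group it sits in a higher shell, more shielded, and comes off more easily.
These span different periods and groups, so the two trends combine.
B > Li: both are in period 2; the period trend gives B the larger value.
Br > B: period and group pull opposite ways; the across-period shift dominates (1140 vs 801 kJ/mol).
He > Br: relative to Br, both the across-period and down-group shifts push He's first ionization energy up.
For reference (kJ/mol): He 2372, Li 520, B 801, Br 1140.
So from highest to lowest: He > Br > B > Li.

He > Br > B > Li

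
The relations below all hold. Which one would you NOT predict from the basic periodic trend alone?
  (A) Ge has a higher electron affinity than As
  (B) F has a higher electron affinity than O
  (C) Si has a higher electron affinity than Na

The general trend: electron affinity increases across a period and decreases down a group.
(A) Ge (period 4, group 14) vs As (period 4, group 15): the stated order contradicts the simple trend.
(B) F (period 2, group 17) vs O (period 2, group 16): the stated order agrees with the simple trend.
(C) Si (period 3, group 14) vs Na (period 3, group 1): the stated order agrees with the simple trend.
The exception is (A): adding an electron to As's half-filled 4p³ is unfavourable, so Ge (4p²) has the more exothermic EA.

(A)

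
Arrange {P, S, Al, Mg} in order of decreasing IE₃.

Mg, S, P, Al

The third ionization energy removes an electron from the +2 ion. For each element: P²⁺ still has 3 valence electrons; S²⁺ still has 4 valence electrons; Al²⁺ still has 1 valence electron; Mg²⁺ is the bare [Ne] core.
Pulling an electron out of a noble-gas core costs far more than removing a remaining valence electron, so Mg sits at the high end of IE_3.
Valence configurations: P²⁺ [Ne]3s²3p¹, S²⁺ [Ne]3s²3p², Al²⁺ [Ne]3s¹.
Approximate IE_3 values (kJ/mol): P 2914, S 3357, Al 2745, Mg 7733.
So the third ionization energies run Al < P < S < Mg.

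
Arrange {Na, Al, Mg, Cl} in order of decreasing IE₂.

Na, Cl, Al, Mg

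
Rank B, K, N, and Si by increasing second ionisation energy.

Si < B < N < K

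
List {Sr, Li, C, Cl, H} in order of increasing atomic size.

Across a period the added protons contract the valence shell; down a group each new principal shell makes the atom larger.
Here both period and group differ, so the two effects have to be weighed against each other.
C > H: the two effects oppose for this pair; the down-group effect wins (75 vs 32 pm).
Cl > C: period and group pull opposite ways; the down-group shift dominates (99 vs 75 pm).
Li > Cl: the two effects oppose for this pair; the across-period effect wins (133 vs 99 pm).
Sr > Li: period and group pull opposite ways; the down-group shift dominates (185 vs 133 pm).
Tabulated atomic radius (pm): H 32, Li 133, C 75, Cl 99, Sr 185.
So from smallest to largest: H < C < Cl < Li < Sr.

H < C < Cl < Li < Sr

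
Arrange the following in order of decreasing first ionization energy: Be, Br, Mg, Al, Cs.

IE₁ increases left→right with effective nuclear charge and decreases top→bottom as the valence shell moves farther out.
These span different periods and groups, so the two trends combine.
Al > Cs: relative to Cs, both the across-period and down-group shifts push Al's first ionization energy up.
Mg > Al: this pair runs against the simple trend — see the exception note.
Be > Mg: Be sits above Mg in group 2, so the down-group effect alone puts Be higher.
Br > Be: the two effects oppose for this pair; the across-period effect wins (1140 vs 900 kJ/mol).
Note the exception: Mg has a higher first ionization energy than Al, contrary to the simple trend — Al's single 3p electron is easier to remove than one from Mg's filled 3s².
Approximate values (kJ/mol): Be 900, Mg 738, Al 578, Br 1140, Cs 376.
So from highest to lowest: Br > Be > Mg > Al > Cs.

Br, Be, Mg, Al, Cs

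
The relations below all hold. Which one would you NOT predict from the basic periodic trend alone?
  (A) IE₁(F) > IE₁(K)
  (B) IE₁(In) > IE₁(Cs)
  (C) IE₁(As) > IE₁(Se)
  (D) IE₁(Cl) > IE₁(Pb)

The general trend: first ionization energy increases across a period and decreases down a group.
(A) F (period 2, group 17) vs K (period 4, group 1): the stated order agrees with the simple trend.
(B) In (period 5, group 13) vs Cs (period 6, group 1): the stated order agrees with the simple trend.
(C) As (period 4, group 15) vs Se (period 4, group 16): the stated order contradicts the simple trend.
(D) Cl (period 3, group 17) vs Pb (period 6, group 14): the stated order agrees with the simple trend.
The exception is (C): Se (4p⁴) ionizes more easily than half-filled As (4p³).

(C)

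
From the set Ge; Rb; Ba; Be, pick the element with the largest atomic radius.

Rb

Be is in period 2, group 2; Ge is in period 4, group 14; Rb is in period 5, group 1; Ba is in period 6, group 2.
Across a period the added protons contract the valence shell; down a group each new principal shell makes the atom larger.
Here both period and group differ, so the two effects have to be weighed against each other.
Ge > Be: the two effects oppose for this pair; the down-group effect wins (121 vs 102 pm).
Ba > Ge: both effects reinforce here, so Ba is clearly the larger of the two.
Rb > Ba: the two effects oppose for this pair; the across-period effect wins (210 vs 196 pm).
Approximate values (pm): Be 102, Ge 121, Rb 210, Ba 196.
The largest atomic radius among these belongs to Rb.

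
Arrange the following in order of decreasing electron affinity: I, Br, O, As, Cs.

O is in period 2, group 16; As is in period 4, group 15; Br is in period 4, group 17; I is in period 5, group 17; Cs is in period 6, group 1.
Adding an electron releases more energy for atoms nearer the top right (short of the noble gases).
Neither a single period nor a single group — weigh both effects.
As > Cs: both effects reinforce here, so As is clearly the higher of the two.
O > As: both effects reinforce here, so O is clearly the higher of the two.
I > O: period and group pull opposite ways; the across-period shift dominates (295 vs 141 kJ/mol).
Br > I: they share group 17; the group trend gives Br the larger value.
Approximate values (kJ/mol): O 141, As 78, Br 325, I 295, Cs 46.
So from highest to lowest: Br > I > O > As > Cs.

Br, I, O, As, Cs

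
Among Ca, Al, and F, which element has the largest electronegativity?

F

F is in period 2, group 17; Al is in period 3, group 13; Ca is in period 4, group 2.
Atoms toward the upper right of the periodic table pull bonding electrons most strongly.
Neither a single period nor a single group — weigh both effects.
Al > Ca: both effects reinforce here, so Al is clearly the higher of the two.
F > Al: both effects reinforce here, so F is clearly the higher of the two.
Approximate values (Pauling): F 3.98, Al 1.61, Ca 1.00.
The largest electronegativity among these belongs to F.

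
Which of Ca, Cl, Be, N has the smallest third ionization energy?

Cl

The third ionization energy removes an electron from the +2 ion. For each element: Ca²⁺ is the bare [Ar] core; Cl²⁺ still has 5 valence electrons; Be²⁺ is the bare [He] core; N²⁺ still has 3 valence electrons.
Breaking into a closed-shell core is much more expensive than removing a leftover valence electron — Ca and Be have the largest IE_3 here.
Valence configurations: Cl²⁺ [Ne]3s²3p³, N²⁺ [He]2s²2p¹.
Tabulated IE_3 (kJ/mol): Ca 4912, Cl 3822, Be 14849, N 4578.
So the third ionization energies run Cl < N < Ca < Be.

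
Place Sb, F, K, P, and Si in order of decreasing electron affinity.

EA tends to increase across a period and decrease down a group, though the pattern is less regular than for IE or radius.
Here both period and group differ, so the two effects have to be weighed against each other.
P > K: relative to K, both the across-period and down-group shifts push P's electron affinity up.
Sb > P: this pair runs against the simple trend — see the exception note.
Si > Sb: period and group pull opposite ways; the down-group shift dominates (134 vs 103 kJ/mol).
F > Si: both effects reinforce here, so F is clearly the higher of the two.
Note the exception: Sb has a higher electron affinity than P, contrary to the simple trend — both are half-filled np³, but the pairing/repulsion penalty for the added electron shrinks as the p orbitals become larger and more diffuse down the group, and for Sb that outweighs the weaker nuclear attraction.
Note the exception: Si has a higher electron affinity than P, contrary to the simple trend — adding an electron to P's half-filled 3p³ is unfavourable, so Si (3p²) has the more exothermic EA.
For reference (kJ/mol): F 328, Si 134, P 72, K 48, Sb 103.
So from highest to lowest: F > Si > Sb > P > K.

F > Si > Sb > P > K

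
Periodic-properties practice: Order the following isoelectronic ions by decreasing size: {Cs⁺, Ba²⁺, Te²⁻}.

All of these have 54 electrons, so size is governed by nuclear charge alone: the more protons, the stronger the pull on the same electron cloud, and the smaller the ion.
Nuclear charges: Ba²⁺ (Z=56), Cs⁺ (Z=55), Te²⁻ (Z=52).
Largest to smallest: Te²⁻ > Cs⁺ > Ba²⁺.

Te²⁻ > Cs⁺ > Ba²⁺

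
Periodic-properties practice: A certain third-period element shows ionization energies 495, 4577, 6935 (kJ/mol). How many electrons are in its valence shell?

Look for the largest jump between consecutive ionization energies: IE2/IE1 ≈ 9.2, far larger than any earlier ratio.
That jump marks the point where a core electron is being removed. So the atom has 1 valence electron.

1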